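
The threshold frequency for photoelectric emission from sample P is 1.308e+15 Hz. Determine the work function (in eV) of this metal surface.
5.41 eV

At the threshold frequency, photon energy equals work function:
φ = hf₀

Calculating:
φ = (6.626×10⁻³⁴ J·s)(1.308e+15 Hz)
φ = 5.41 eV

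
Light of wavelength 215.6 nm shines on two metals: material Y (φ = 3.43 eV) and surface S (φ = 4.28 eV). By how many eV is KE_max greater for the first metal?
0.8500 eV

Using KE_max = hc/λ - φ for each metal:

Photon energy: E = hc/λ = 5.7507 eV

For material Y (φ₁ = 3.43 eV):
KE₁ = E - φ₁ = 5.7507 - 3.43 = 2.3207 eV

For surface S (φ₂ = 4.28 eV):
KE₂ = E - φ₂ = 5.7507 - 4.28 = 1.4707 eV

Difference:
ΔKE = KE₁ - KE₂ = 2.3207 - 1.4707 = 0.8500 eV

Note: The difference equals the difference in work functions: 4.28 - 3.43 = 0.85 eV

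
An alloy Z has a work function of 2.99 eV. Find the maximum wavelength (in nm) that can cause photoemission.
414.66 nm

The threshold wavelength is when the photon energy equals the work function:
hc/λ₀ = φ

Solving for λ₀:
λ₀ = hc/φ = (6.626×10⁻³⁴ J·s)(3×10⁸ m/s) / (2.99 eV × 1.602×10⁻¹⁹ J/eV)
λ₀ = 414.66 nm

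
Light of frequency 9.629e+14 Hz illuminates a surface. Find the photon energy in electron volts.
3.9822 eV

Using E = hf:

E = hf = (6.626×10⁻³⁴ J·s)(9.629e+14 Hz)
E = 3.9822 eV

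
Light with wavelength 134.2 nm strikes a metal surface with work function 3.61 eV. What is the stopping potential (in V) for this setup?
5.6288 V

The stopping potential V_s satisfies: eV_s = KE_max

First, find KE_max using Einstein's equation:
E_photon = hc/λ = 9.2388 eV
KE_max = E_photon - φ = 9.2388 - 3.61 = 5.6288 eV

Since eV_s = KE_max:
V_s = KE_max/e = 5.6288 V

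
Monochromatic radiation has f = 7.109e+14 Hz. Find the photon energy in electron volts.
2.9400 eV

Using E = hf:

E = hf = (6.626×10⁻³⁴ J·s)(7.109e+14 Hz)
E = 2.9400 eV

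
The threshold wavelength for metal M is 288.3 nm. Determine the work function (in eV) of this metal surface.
4.30 eV

At the threshold wavelength, photon energy equals work function:
φ = hc/λ₀

Calculating:
φ = (6.626×10⁻³⁴ J·s)(3×10⁸ m/s) / (288.3×10⁻⁹ m)
φ = 4.30 eV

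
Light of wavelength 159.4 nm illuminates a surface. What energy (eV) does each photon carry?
7.7782 eV

Using E = hf = hc/λ:

E = hc/λ = (6.626×10⁻³⁴ J·s)(3×10⁸ m/s) / (159.4×10⁻⁹ m)
E = 7.7782 eV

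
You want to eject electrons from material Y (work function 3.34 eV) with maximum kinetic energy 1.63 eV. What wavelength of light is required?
249.47 nm

From Einstein's equation: KE_max = hc/λ - φ

Rearranging for λ:
hc/λ = KE_max + φ
λ = hc/(KE_max + φ)

Required photon energy:
E_photon = KE_max + φ = 1.63 + 3.34 = 4.97 eV

Required wavelength:
λ = hc/E_photon = (6.626×10⁻³⁴)(3×10⁸) / (4.97 × 1.602×10⁻¹⁹)
λ = 249.47 nm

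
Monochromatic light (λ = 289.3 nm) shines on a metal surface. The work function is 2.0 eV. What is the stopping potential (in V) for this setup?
2.2857 V

The stopping potential V_s satisfies: eV_s = KE_max

First, find KE_max using Einstein's equation:
E_photon = hc/λ = 4.2857 eV
KE_max = E_photon - φ = 4.2857 - 2.0 = 2.2857 eV

Since eV_s = KE_max:
V_s = KE_max/e = 2.2857 V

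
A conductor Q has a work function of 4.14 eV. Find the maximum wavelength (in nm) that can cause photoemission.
299.48 nm

The threshold wavelength is when the photon energy equals the work function:
hc/λ₀ = φ

Solving for λ₀:
λ₀ = hc/φ = (6.626×10⁻³⁴ J·s)(3×10⁸ m/s) / (4.14 eV × 1.602×10⁻¹⁹ J/eV)
λ₀ = 299.48 nm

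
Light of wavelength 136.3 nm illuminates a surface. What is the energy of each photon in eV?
9.0964 eV

Using E = hf = hc/λ:

E = hc/λ = (6.626×10⁻³⁴ J·s)(3×10⁸ m/s) / (136.3×10⁻⁹ m)
E = 9.0964 eV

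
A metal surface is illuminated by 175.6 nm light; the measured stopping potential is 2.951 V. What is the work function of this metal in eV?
4.11 eV

The stopping potential gives the maximum kinetic energy: KE_max = eV_s = 2.951 eV

From Einstein's photoelectric equation: KE_max = hc/λ - φ
Rearranging: φ = hc/λ - KE_max

Calculate photon energy:
E_photon = hc/λ = (6.626×10⁻³⁴ J·s)(3×10⁸ m/s) / (175.6×10⁻⁹ m) = 7.0606 eV

Therefore:
φ = 7.0606 - 2.951 = 4.11 eV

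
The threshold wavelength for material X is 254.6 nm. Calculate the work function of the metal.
4.87 eV

At the threshold wavelength, photon energy equals work function:
φ = hc/λ₀

Calculating:
φ = (6.626×10⁻³⁴ J·s)(3×10⁸ m/s) / (254.6×10⁻⁹ m)
φ = 4.87 eV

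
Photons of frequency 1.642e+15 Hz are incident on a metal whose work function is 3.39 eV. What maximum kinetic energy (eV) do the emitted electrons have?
3.4008 eV

Using Einstein's photoelectric equation: KE_max = hf - φ

First, calculate the photon energy:
E_photon = hf = (6.626×10⁻³⁴ J·s)(1.642e+15 Hz)
E_photon = 6.7908 eV

Then, the maximum kinetic energy:
KE_max = E_photon - φ = 6.7908 eV - 3.39 eV = 3.4008 eV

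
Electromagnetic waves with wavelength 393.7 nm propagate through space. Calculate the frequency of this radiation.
7.6147e+14 Hz

Using the wave equation: c = fλ

Solving for frequency:
f = c/λ = (3×10⁸ m/s) / (393.7×10⁻⁹ m)
f = 7.6147e+14 Hz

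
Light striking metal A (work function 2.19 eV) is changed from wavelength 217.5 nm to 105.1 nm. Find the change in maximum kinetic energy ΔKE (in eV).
6.0964 eV

Using Einstein's equation: KE_max = hc/λ - φ

For λ₁ = 217.5 nm:
KE₁ = hc/λ₁ - φ = 5.7004 - 2.19 = 3.5104 eV

For λ₂ = 105.1 nm:
KE₂ = hc/λ₂ - φ = 11.7968 - 2.19 = 9.6068 eV

Change in KE:
ΔKE = KE₂ - KE₁ = 9.6068 - 3.5104 = 6.0964 eV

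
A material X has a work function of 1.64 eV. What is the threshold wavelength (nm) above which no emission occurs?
756.00 nm

The threshold wavelength is when the photon energy equals the work function:
hc/λ₀ = φ

Solving for λ₀:
λ₀ = hc/φ = (6.626×10⁻³⁴ J·s)(3×10⁸ m/s) / (1.64 eV × 1.602×10⁻¹⁹ J/eV)
λ₀ = 756.00 nm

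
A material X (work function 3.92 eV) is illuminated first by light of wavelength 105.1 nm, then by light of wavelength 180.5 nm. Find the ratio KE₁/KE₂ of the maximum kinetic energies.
2.6711

Using Einstein's equation: KE_max = hc/λ - φ

For λ₁ = 105.1 nm:
E₁ = hc/λ₁ = 11.7968 eV
KE₁ = E₁ - φ = 11.7968 - 3.92 = 7.8768 eV

For λ₂ = 180.5 nm:
E₂ = hc/λ₂ = 6.8689 eV
KE₂ = E₂ - φ = 6.8689 - 3.92 = 2.9489 eV

Ratio: KE₁/KE₂ = 7.8768/2.9489 = 2.6711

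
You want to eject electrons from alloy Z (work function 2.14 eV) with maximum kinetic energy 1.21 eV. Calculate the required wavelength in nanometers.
370.10 nm

From Einstein's equation: KE_max = hc/λ - φ

Rearranging for λ:
hc/λ = KE_max + φ
λ = hc/(KE_max + φ)

Required photon energy:
E_photon = KE_max + φ = 1.21 + 2.14 = 3.35 eV

Required wavelength:
λ = hc/E_photon = (6.626×10⁻³⁴)(3×10⁸) / (3.35 × 1.602×10⁻¹⁹)
λ = 370.10 nm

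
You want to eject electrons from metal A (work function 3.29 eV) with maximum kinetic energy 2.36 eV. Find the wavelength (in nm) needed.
219.44 nm

From Einstein's equation: KE_max = hc/λ - φ

Rearranging for λ:
hc/λ = KE_max + φ
λ = hc/(KE_max + φ)

Required photon energy:
E_photon = KE_max + φ = 2.36 + 3.29 = 5.65 eV

Required wavelength:
λ = hc/E_photon = (6.626×10⁻³⁴)(3×10⁸) / (5.65 × 1.602×10⁻¹⁹)
λ = 219.44 nm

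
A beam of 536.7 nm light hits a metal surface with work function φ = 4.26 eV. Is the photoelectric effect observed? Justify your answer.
No

For photoemission, the photon energy must exceed the work function.

Photon energy: E = hc/λ = 2.3101 eV
Work function: φ = 4.26 eV

Since E_photon (2.3101 eV) < φ (4.26 eV), photoemission will NOT occur.
The threshold wavelength is λ₀ = hc/φ = 291.0 nm.
Since 536.7 nm > 291.0 nm, the photons lack sufficient energy.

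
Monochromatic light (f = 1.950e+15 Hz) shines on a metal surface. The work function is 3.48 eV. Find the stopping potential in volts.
4.5846 V

The stopping potential V_s satisfies: eV_s = KE_max

First, find KE_max using Einstein's equation:
E_photon = hf = (6.626×10⁻³⁴ J·s)(1.950e+15 Hz) = 8.0646 eV
KE_max = E_photon - φ = 8.0646 - 3.48 = 4.5846 eV

Since eV_s = KE_max:
V_s = KE_max/e = 4.5846 V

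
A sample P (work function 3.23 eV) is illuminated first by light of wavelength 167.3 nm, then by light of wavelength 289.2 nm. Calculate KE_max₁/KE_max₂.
3.9549

Using Einstein's equation: KE_max = hc/λ - φ

For λ₁ = 167.3 nm:
E₁ = hc/λ₁ = 7.4109 eV
KE₁ = E₁ - φ = 7.4109 - 3.23 = 4.1809 eV

For λ₂ = 289.2 nm:
E₂ = hc/λ₂ = 4.2871 eV
KE₂ = E₂ - φ = 4.2871 - 3.23 = 1.0571 eV

Ratio: KE₁/KE₂ = 4.1809/1.0571 = 3.9549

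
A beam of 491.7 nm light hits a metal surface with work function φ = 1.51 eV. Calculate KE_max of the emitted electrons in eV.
1.0115 eV

Using Einstein's photoelectric equation: KE_max = hf - φ = hc/λ - φ

First, calculate the photon energy:
E_photon = hc/λ = (6.626×10⁻³⁴ J·s)(3×10⁸ m/s) / (491.7×10⁻⁹ m)
E_photon = 2.5215 eV

Then, the maximum kinetic energy:
KE_max = E_photon - φ = 2.5215 eV - 1.51 eV = 1.0115 eV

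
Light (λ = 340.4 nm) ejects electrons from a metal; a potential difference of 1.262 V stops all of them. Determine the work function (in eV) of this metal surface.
2.38 eV

The stopping potential gives the maximum kinetic energy: KE_max = eV_s = 1.262 eV

From Einstein's photoelectric equation: KE_max = hc/λ - φ
Rearranging: φ = hc/λ - KE_max

Calculate photon energy:
E_photon = hc/λ = (6.626×10⁻³⁴ J·s)(3×10⁸ m/s) / (340.4×10⁻⁹ m) = 3.6423 eV

Therefore:
φ = 3.6423 - 1.262 = 2.38 eV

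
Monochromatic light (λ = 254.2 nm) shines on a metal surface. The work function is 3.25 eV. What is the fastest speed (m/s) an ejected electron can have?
7.5662e+05 m/s

First, find the maximum kinetic energy:
E_photon = hc/λ = 4.8774 eV
KE_max = E_photon - φ = 4.8774 - 3.25 = 1.6274 eV

Convert to Joules: KE_max = 1.6274 × 1.602×10⁻¹⁹ J = 2.6074e-19 J

Then use KE = ½mv² to find velocity:
v = √(2·KE/m) = √(2 × 2.6074e-19 J / 9.109e-31 kg)
v = 7.5662e+05 m/s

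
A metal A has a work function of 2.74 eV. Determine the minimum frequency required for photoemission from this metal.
6.6253e+14 Hz

The threshold frequency is when the photon energy equals the work function:
hf₀ = φ

Solving for f₀:
f₀ = φ/h = (2.74 eV × 1.602×10⁻¹⁹ J/eV) / (6.626×10⁻³⁴ J·s)
f₀ = 6.6253e+14 Hz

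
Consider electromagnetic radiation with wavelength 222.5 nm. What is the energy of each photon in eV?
5.5723 eV

Using E = hf = hc/λ:

E = hc/λ = (6.626×10⁻³⁴ J·s)(3×10⁸ m/s) / (222.5×10⁻⁹ m)
E = 5.5723 eV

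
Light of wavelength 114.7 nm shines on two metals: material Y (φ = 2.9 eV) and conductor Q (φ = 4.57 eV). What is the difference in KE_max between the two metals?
1.6700 eV

Using KE_max = hc/λ - φ for each metal:

Photon energy: E = hc/λ = 10.8094 eV

For material Y (φ₁ = 2.9 eV):
KE₁ = E - φ₁ = 10.8094 - 2.9 = 7.9094 eV

For conductor Q (φ₂ = 4.57 eV):
KE₂ = E - φ₂ = 10.8094 - 4.57 = 6.2394 eV

Difference:
ΔKE = KE₁ - KE₂ = 7.9094 - 6.2394 = 1.6700 eV

Note: The difference equals the difference in work functions: 4.57 - 2.9 = 1.67 eV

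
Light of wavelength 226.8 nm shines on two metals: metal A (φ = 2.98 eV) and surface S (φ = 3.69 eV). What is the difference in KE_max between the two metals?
0.7100 eV

Using KE_max = hc/λ - φ for each metal:

Photon energy: E = hc/λ = 5.4667 eV

For metal A (φ₁ = 2.98 eV):
KE₁ = E - φ₁ = 5.4667 - 2.98 = 2.4867 eV

For surface S (φ₂ = 3.69 eV):
KE₂ = E - φ₂ = 5.4667 - 3.69 = 1.7767 eV

Difference:
ΔKE = KE₁ - KE₂ = 2.4867 - 1.7767 = 0.7100 eV

Note: The difference equals the difference in work functions: 3.69 - 2.98 = 0.71 eV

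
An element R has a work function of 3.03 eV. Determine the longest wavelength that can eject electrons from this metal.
409.19 nm

The threshold wavelength is when the photon energy equals the work function:
hc/λ₀ = φ

Solving for λ₀:
λ₀ = hc/φ = (6.626×10⁻³⁴ J·s)(3×10⁸ m/s) / (3.03 eV × 1.602×10⁻¹⁹ J/eV)
λ₀ = 409.19 nm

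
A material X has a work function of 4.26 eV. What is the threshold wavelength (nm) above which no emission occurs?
291.04 nm

The threshold wavelength is when the photon energy equals the work function:
hc/λ₀ = φ

Solving for λ₀:
λ₀ = hc/φ = (6.626×10⁻³⁴ J·s)(3×10⁸ m/s) / (4.26 eV × 1.602×10⁻¹⁹ J/eV)
λ₀ = 291.04 nm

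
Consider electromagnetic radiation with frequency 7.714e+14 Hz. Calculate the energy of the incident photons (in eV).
3.1903 eV

Using E = hf:

E = hf = (6.626×10⁻³⁴ J·s)(7.714e+14 Hz)
E = 3.1903 eV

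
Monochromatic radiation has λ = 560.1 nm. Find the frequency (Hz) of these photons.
5.3525e+14 Hz

Using the wave equation: c = fλ

Solving for frequency:
f = c/λ = (3×10⁸ m/s) / (560.1×10⁻⁹ m)
f = 5.3525e+14 Hz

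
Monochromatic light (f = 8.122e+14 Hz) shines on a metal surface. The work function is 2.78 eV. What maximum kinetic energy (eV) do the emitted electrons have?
0.5790 eV

Using Einstein's photoelectric equation: KE_max = hf - φ

First, calculate the photon energy:
E_photon = hf = (6.626×10⁻³⁴ J·s)(8.122e+14 Hz)
E_photon = 3.3590 eV

Then, the maximum kinetic energy:
KE_max = E_photon - φ = 3.3590 eV - 2.78 eV = 0.5790 eV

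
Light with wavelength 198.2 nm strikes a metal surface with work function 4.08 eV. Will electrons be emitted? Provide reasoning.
Yes

For photoemission, the photon energy must exceed the work function.

Photon energy: E = hc/λ = 6.2555 eV
Work function: φ = 4.08 eV

Since E_photon (6.2555 eV) > φ (4.08 eV), photoemission WILL occur.
The threshold wavelength is λ₀ = hc/φ = 303.9 nm.
Since 198.2 nm < 303.9 nm, the light has sufficient energy.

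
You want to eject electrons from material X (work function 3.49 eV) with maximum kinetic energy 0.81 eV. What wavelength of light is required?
288.34 nm

From Einstein's equation: KE_max = hc/λ - φ

Rearranging for λ:
hc/λ = KE_max + φ
λ = hc/(KE_max + φ)

Required photon energy:
E_photon = KE_max + φ = 0.81 + 3.49 = 4.30 eV

Required wavelength:
λ = hc/E_photon = (6.626×10⁻³⁴)(3×10⁸) / (4.30 × 1.602×10⁻¹⁹)
λ = 288.34 nm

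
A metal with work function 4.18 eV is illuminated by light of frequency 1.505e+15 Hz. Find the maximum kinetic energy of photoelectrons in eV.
2.0442 eV

Using Einstein's photoelectric equation: KE_max = hf - φ

First, calculate the photon energy:
E_photon = hf = (6.626×10⁻³⁴ J·s)(1.505e+15 Hz)
E_photon = 6.2242 eV

Then, the maximum kinetic energy:
KE_max = E_photon - φ = 6.2242 eV - 4.18 eV = 2.0442 eV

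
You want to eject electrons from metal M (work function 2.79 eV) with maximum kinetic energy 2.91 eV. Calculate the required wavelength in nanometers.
217.52 nm

From Einstein's equation: KE_max = hc/λ - φ

Rearranging for λ:
hc/λ = KE_max + φ
λ = hc/(KE_max + φ)

Required photon energy:
E_photon = KE_max + φ = 2.91 + 2.79 = 5.70 eV

Required wavelength:
λ = hc/E_photon = (6.626×10⁻³⁴)(3×10⁸) / (5.70 × 1.602×10⁻¹⁹)
λ = 217.52 nm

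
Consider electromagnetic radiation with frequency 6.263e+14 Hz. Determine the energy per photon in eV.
2.5902 eV

Using E = hf:

E = hf = (6.626×10⁻³⁴ J·s)(6.263e+14 Hz)
E = 2.5902 eV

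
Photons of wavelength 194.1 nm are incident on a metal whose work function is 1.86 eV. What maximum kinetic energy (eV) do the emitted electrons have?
4.5276 eV

Using Einstein's photoelectric equation: KE_max = hf - φ = hc/λ - φ

First, calculate the photon energy:
E_photon = hc/λ = (6.626×10⁻³⁴ J·s)(3×10⁸ m/s) / (194.1×10⁻⁹ m)
E_photon = 6.3876 eV

Then, the maximum kinetic energy:
KE_max = E_photon - φ = 6.3876 eV - 1.86 eV = 4.5276 eV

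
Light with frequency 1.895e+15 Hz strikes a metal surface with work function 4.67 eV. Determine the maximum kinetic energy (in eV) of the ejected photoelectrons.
3.1671 eV

Using Einstein's photoelectric equation: KE_max = hf - φ

First, calculate the photon energy:
E_photon = hf = (6.626×10⁻³⁴ J·s)(1.895e+15 Hz)
E_photon = 7.8371 eV

Then, the maximum kinetic energy:
KE_max = E_photon - φ = 7.8371 eV - 4.67 eV = 3.1671 eV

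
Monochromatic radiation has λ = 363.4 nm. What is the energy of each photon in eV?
3.4118 eV

Using E = hf = hc/λ:

E = hc/λ = (6.626×10⁻³⁴ J·s)(3×10⁸ m/s) / (363.4×10⁻⁹ m)
E = 3.4118 eV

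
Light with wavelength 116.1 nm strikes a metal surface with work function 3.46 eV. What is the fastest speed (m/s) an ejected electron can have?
1.5936e+06 m/s

First, find the maximum kinetic energy:
E_photon = hc/λ = 10.6791 eV
KE_max = E_photon - φ = 10.6791 - 3.46 = 7.2191 eV

Convert to Joules: KE_max = 7.2191 × 1.602×10⁻¹⁹ J = 1.1566e-18 J

Then use KE = ½mv² to find velocity:
v = √(2·KE/m) = √(2 × 1.1566e-18 J / 9.109e-31 kg)
v = 1.5936e+06 m/s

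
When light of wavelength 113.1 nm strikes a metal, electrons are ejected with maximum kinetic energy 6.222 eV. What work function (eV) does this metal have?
4.74 eV

From Einstein's photoelectric equation: KE_max = hf - φ = hc/λ - φ

Rearranging for φ:
φ = hc/λ - KE_max

Calculate photon energy:
E_photon = hc/λ = 10.9624 eV

Therefore:
φ = 10.9624 - 6.222 = 4.74 eV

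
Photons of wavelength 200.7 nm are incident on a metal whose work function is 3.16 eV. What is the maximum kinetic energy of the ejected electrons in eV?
3.0176 eV

Using Einstein's photoelectric equation: KE_max = hf - φ = hc/λ - φ

First, calculate the photon energy:
E_photon = hc/λ = (6.626×10⁻³⁴ J·s)(3×10⁸ m/s) / (200.7×10⁻⁹ m)
E_photon = 6.1776 eV

Then, the maximum kinetic energy:
KE_max = E_photon - φ = 6.1776 eV - 3.16 eV = 3.0176 eV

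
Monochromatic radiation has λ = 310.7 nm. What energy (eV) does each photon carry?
3.9905 eV

Using E = hf = hc/λ:

E = hc/λ = (6.626×10⁻³⁴ J·s)(3×10⁸ m/s) / (310.7×10⁻⁹ m)
E = 3.9905 eV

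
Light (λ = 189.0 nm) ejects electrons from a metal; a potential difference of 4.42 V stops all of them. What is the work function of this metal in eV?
2.14 eV

The stopping potential gives the maximum kinetic energy: KE_max = eV_s = 4.42 eV

From Einstein's photoelectric equation: KE_max = hc/λ - φ
Rearranging: φ = hc/λ - KE_max

Calculate photon energy:
E_photon = hc/λ = (6.626×10⁻³⁴ J·s)(3×10⁸ m/s) / (189.0×10⁻⁹ m) = 6.5600 eV

Therefore:
φ = 6.5600 - 4.42 = 2.14 eV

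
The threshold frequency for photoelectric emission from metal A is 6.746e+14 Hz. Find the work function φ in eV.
2.79 eV

At the threshold frequency, photon energy equals work function:
φ = hf₀

Calculating:
φ = (6.626×10⁻³⁴ J·s)(6.746e+14 Hz)
φ = 2.79 eV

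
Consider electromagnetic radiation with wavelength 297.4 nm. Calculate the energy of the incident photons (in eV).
4.1689 eV

Using E = hf = hc/λ:

E = hc/λ = (6.626×10⁻³⁴ J·s)(3×10⁸ m/s) / (297.4×10⁻⁹ m)
E = 4.1689 eV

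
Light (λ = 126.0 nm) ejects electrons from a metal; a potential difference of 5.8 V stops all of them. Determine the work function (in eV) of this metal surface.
4.04 eV

The stopping potential gives the maximum kinetic energy: KE_max = eV_s = 5.8 eV

From Einstein's photoelectric equation: KE_max = hc/λ - φ
Rearranging: φ = hc/λ - KE_max

Calculate photon energy:
E_photon = hc/λ = (6.626×10⁻³⁴ J·s)(3×10⁸ m/s) / (126.0×10⁻⁹ m) = 9.8400 eV

Therefore:
φ = 9.8400 - 5.8 = 4.04 eV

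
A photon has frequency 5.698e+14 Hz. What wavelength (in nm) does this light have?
526.14 nm

Using the wave equation: c = fλ

Solving for wavelength:
λ = c/f = (3×10⁸ m/s) / (5.698e+14 Hz)
λ = 526.14 nm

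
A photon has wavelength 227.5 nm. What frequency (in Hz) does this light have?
1.3178e+15 Hz

Using the wave equation: c = fλ

Solving for frequency:
f = c/λ = (3×10⁸ m/s) / (227.5×10⁻⁹ m)
f = 1.3178e+15 Hz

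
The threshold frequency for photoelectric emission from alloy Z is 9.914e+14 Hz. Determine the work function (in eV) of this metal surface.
4.10 eV

At the threshold frequency, photon energy equals work function:
φ = hf₀

Calculating:
φ = (6.626×10⁻³⁴ J·s)(9.914e+14 Hz)
φ = 4.10 eV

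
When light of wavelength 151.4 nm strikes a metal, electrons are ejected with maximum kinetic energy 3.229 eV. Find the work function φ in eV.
4.96 eV

From Einstein's photoelectric equation: KE_max = hf - φ = hc/λ - φ

Rearranging for φ:
φ = hc/λ - KE_max

Calculate photon energy:
E_photon = hc/λ = 8.1892 eV

Therefore:
φ = 8.1892 - 3.229 = 4.96 eV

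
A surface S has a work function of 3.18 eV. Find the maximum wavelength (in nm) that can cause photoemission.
389.89 nm

The threshold wavelength is when the photon energy equals the work function:
hc/λ₀ = φ

Solving for λ₀:
λ₀ = hc/φ = (6.626×10⁻³⁴ J·s)(3×10⁸ m/s) / (3.18 eV × 1.602×10⁻¹⁹ J/eV)
λ₀ = 389.89 nm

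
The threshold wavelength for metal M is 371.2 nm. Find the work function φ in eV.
3.34 eV

At the threshold wavelength, photon energy equals work function:
φ = hc/λ₀

Calculating:
φ = (6.626×10⁻³⁴ J·s)(3×10⁸ m/s) / (371.2×10⁻⁹ m)
φ = 3.34 eV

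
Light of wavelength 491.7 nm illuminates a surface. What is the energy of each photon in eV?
2.5215 eV

Using E = hf = hc/λ:

E = hc/λ = (6.626×10⁻³⁴ J·s)(3×10⁸ m/s) / (491.7×10⁻⁹ m)
E = 2.5215 eV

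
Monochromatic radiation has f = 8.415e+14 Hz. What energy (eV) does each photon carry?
3.4802 eV

Using E = hf:

E = hf = (6.626×10⁻³⁴ J·s)(8.415e+14 Hz)
E = 3.4802 eV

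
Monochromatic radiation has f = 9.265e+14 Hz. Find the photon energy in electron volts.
3.8317 eV

Using E = hf:

E = hf = (6.626×10⁻³⁴ J·s)(9.265e+14 Hz)
E = 3.8317 eV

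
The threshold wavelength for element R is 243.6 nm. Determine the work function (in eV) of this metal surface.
5.09 eV

At the threshold wavelength, photon energy equals work function:
φ = hc/λ₀

Calculating:
φ = (6.626×10⁻³⁴ J·s)(3×10⁸ m/s) / (243.6×10⁻⁹ m)
φ = 5.09 eV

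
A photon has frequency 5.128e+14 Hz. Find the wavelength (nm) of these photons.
584.62 nm

Using the wave equation: c = fλ

Solving for wavelength:
λ = c/f = (3×10⁸ m/s) / (5.128e+14 Hz)
λ = 584.62 nm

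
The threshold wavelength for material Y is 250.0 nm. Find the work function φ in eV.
4.96 eV

At the threshold wavelength, photon energy equals work function:
φ = hc/λ₀

Calculating:
φ = (6.626×10⁻³⁴ J·s)(3×10⁸ m/s) / (250.0×10⁻⁹ m)
φ = 4.96 eV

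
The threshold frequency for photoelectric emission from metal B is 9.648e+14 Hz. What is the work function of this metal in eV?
3.99 eV

At the threshold frequency, photon energy equals work function:
φ = hf₀

Calculating:
φ = (6.626×10⁻³⁴ J·s)(9.648e+14 Hz)
φ = 3.99 eV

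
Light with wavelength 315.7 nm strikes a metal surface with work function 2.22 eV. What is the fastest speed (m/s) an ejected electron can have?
7.7496e+05 m/s

First, find the maximum kinetic energy:
E_photon = hc/λ = 3.9273 eV
KE_max = E_photon - φ = 3.9273 - 2.22 = 1.7073 eV

Convert to Joules: KE_max = 1.7073 × 1.602×10⁻¹⁹ J = 2.7354e-19 J

Then use KE = ½mv² to find velocity:
v = √(2·KE/m) = √(2 × 2.7354e-19 J / 9.109e-31 kg)
v = 7.7496e+05 m/s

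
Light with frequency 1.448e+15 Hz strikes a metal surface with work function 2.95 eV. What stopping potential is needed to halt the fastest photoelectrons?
3.0384 V

The stopping potential V_s satisfies: eV_s = KE_max

First, find KE_max using Einstein's equation:
E_photon = hf = (6.626×10⁻³⁴ J·s)(1.448e+15 Hz) = 5.9884 eV
KE_max = E_photon - φ = 5.9884 - 2.95 = 3.0384 eV

Since eV_s = KE_max:
V_s = KE_max/e = 3.0384 V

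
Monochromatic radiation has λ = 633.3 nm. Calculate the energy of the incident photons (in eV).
1.9577 eV

Using E = hf = hc/λ:

E = hc/λ = (6.626×10⁻³⁴ J·s)(3×10⁸ m/s) / (633.3×10⁻⁹ m)
E = 1.9577 eV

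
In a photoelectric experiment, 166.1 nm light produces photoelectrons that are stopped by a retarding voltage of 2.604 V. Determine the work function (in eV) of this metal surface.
4.86 eV

The stopping potential gives the maximum kinetic energy: KE_max = eV_s = 2.604 eV

From Einstein's photoelectric equation: KE_max = hc/λ - φ
Rearranging: φ = hc/λ - KE_max

Calculate photon energy:
E_photon = hc/λ = (6.626×10⁻³⁴ J·s)(3×10⁸ m/s) / (166.1×10⁻⁹ m) = 7.4644 eV

Therefore:
φ = 7.4644 - 2.604 = 4.86 eV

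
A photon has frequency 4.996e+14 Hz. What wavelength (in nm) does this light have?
600.06 nm

Using the wave equation: c = fλ

Solving for wavelength:
λ = c/f = (3×10⁸ m/s) / (4.996e+14 Hz)
λ = 600.06 nm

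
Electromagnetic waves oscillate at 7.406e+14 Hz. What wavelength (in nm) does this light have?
404.80 nm

Using the wave equation: c = fλ

Solving for wavelength:
λ = c/f = (3×10⁸ m/s) / (7.406e+14 Hz)
λ = 404.80 nm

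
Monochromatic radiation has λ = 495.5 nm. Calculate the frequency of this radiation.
6.0503e+14 Hz

Using the wave equation: c = fλ

Solving for frequency:
f = c/λ = (3×10⁸ m/s) / (495.5×10⁻⁹ m)
f = 6.0503e+14 Hz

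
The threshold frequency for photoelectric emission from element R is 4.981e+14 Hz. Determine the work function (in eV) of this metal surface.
2.06 eV

At the threshold frequency, photon energy equals work function:
φ = hf₀

Calculating:
φ = (6.626×10⁻³⁴ J·s)(4.981e+14 Hz)
φ = 2.06 eV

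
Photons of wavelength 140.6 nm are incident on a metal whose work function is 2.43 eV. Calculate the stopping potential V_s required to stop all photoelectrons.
6.3882 V

The stopping potential V_s satisfies: eV_s = KE_max

First, find KE_max using Einstein's equation:
E_photon = hc/λ = 8.8182 eV
KE_max = E_photon - φ = 8.8182 - 2.43 = 6.3882 eV

Since eV_s = KE_max:
V_s = KE_max/e = 6.3882 V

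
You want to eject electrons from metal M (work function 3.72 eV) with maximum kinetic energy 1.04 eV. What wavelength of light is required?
260.47 nm

From Einstein's equation: KE_max = hc/λ - φ

Rearranging for λ:
hc/λ = KE_max + φ
λ = hc/(KE_max + φ)

Required photon energy:
E_photon = KE_max + φ = 1.04 + 3.72 = 4.76 eV

Required wavelength:
λ = hc/E_photon = (6.626×10⁻³⁴)(3×10⁸) / (4.76 × 1.602×10⁻¹⁹)
λ = 260.47 nm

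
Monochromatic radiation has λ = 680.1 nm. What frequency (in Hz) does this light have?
4.4081e+14 Hz

Using the wave equation: c = fλ

Solving for frequency:
f = c/λ = (3×10⁸ m/s) / (680.1×10⁻⁹ m)
f = 4.4081e+14 Hz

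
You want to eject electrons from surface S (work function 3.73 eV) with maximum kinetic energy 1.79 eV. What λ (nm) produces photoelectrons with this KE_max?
224.61 nm

From Einstein's equation: KE_max = hc/λ - φ

Rearranging for λ:
hc/λ = KE_max + φ
λ = hc/(KE_max + φ)

Required photon energy:
E_photon = KE_max + φ = 1.79 + 3.73 = 5.52 eV

Required wavelength:
λ = hc/E_photon = (6.626×10⁻³⁴)(3×10⁸) / (5.52 × 1.602×10⁻¹⁹)
λ = 224.61 nm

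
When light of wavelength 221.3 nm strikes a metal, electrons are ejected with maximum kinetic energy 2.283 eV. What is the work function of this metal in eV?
3.32 eV

From Einstein's photoelectric equation: KE_max = hf - φ = hc/λ - φ

Rearranging for φ:
φ = hc/λ - KE_max

Calculate photon energy:
E_photon = hc/λ = 5.6025 eV

Therefore:
φ = 5.6025 - 2.283 = 3.32 eV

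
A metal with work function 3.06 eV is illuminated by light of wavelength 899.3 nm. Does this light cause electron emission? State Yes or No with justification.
No

For photoemission, the photon energy must exceed the work function.

Photon energy: E = hc/λ = 1.3787 eV
Work function: φ = 3.06 eV

Since E_photon (1.3787 eV) < φ (3.06 eV), photoemission will NOT occur.
The threshold wavelength is λ₀ = hc/φ = 405.2 nm.
Since 899.3 nm > 405.2 nm, the photons lack sufficient energy.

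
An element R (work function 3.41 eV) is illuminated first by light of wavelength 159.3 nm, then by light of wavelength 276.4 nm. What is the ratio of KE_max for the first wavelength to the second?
4.0654

Using Einstein's equation: KE_max = hc/λ - φ

For λ₁ = 159.3 nm:
E₁ = hc/λ₁ = 7.7831 eV
KE₁ = E₁ - φ = 7.7831 - 3.41 = 4.3731 eV

For λ₂ = 276.4 nm:
E₂ = hc/λ₂ = 4.4857 eV
KE₂ = E₂ - φ = 4.4857 - 3.41 = 1.0757 eV

Ratio: KE₁/KE₂ = 4.3731/1.0757 = 4.0654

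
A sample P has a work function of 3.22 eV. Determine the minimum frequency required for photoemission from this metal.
7.7859e+14 Hz

The threshold frequency is when the photon energy equals the work function:
hf₀ = φ

Solving for f₀:
f₀ = φ/h = (3.22 eV × 1.602×10⁻¹⁹ J/eV) / (6.626×10⁻³⁴ J·s)
f₀ = 7.7859e+14 Hz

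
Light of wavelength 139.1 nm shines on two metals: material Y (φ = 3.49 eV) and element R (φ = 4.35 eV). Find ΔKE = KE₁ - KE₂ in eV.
0.8600 eV

Using KE_max = hc/λ - φ for each metal:

Photon energy: E = hc/λ = 8.9133 eV

For material Y (φ₁ = 3.49 eV):
KE₁ = E - φ₁ = 8.9133 - 3.49 = 5.4233 eV

For element R (φ₂ = 4.35 eV):
KE₂ = E - φ₂ = 8.9133 - 4.35 = 4.5633 eV

Difference:
ΔKE = KE₁ - KE₂ = 5.4233 - 4.5633 = 0.8600 eV

Note: The difference equals the difference in work functions: 4.35 - 3.49 = 0.86 eV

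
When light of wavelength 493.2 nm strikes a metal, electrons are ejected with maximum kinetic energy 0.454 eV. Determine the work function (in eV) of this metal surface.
2.06 eV

From Einstein's photoelectric equation: KE_max = hf - φ = hc/λ - φ

Rearranging for φ:
φ = hc/λ - KE_max

Calculate photon energy:
E_photon = hc/λ = 2.5139 eV

Therefore:
φ = 2.5139 - 0.454 = 2.06 eV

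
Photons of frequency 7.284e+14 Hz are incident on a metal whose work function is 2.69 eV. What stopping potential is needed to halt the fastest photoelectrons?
0.3224 V

The stopping potential V_s satisfies: eV_s = KE_max

First, find KE_max using Einstein's equation:
E_photon = hf = (6.626×10⁻³⁴ J·s)(7.284e+14 Hz) = 3.0124 eV
KE_max = E_photon - φ = 3.0124 - 2.69 = 0.3224 eV

Since eV_s = KE_max:
V_s = KE_max/e = 0.3224 V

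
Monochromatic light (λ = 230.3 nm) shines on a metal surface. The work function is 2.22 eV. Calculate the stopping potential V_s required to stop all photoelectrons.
3.1636 V

The stopping potential V_s satisfies: eV_s = KE_max

First, find KE_max using Einstein's equation:
E_photon = hc/λ = 5.3836 eV
KE_max = E_photon - φ = 5.3836 - 2.22 = 3.1636 eV

Since eV_s = KE_max:
V_s = KE_max/e = 3.1636 V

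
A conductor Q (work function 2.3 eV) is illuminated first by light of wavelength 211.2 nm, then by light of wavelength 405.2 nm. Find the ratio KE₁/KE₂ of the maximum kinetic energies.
4.6990

Using Einstein's equation: KE_max = hc/λ - φ

For λ₁ = 211.2 nm:
E₁ = hc/λ₁ = 5.8705 eV
KE₁ = E₁ - φ = 5.8705 - 2.3 = 3.5705 eV

For λ₂ = 405.2 nm:
E₂ = hc/λ₂ = 3.0598 eV
KE₂ = E₂ - φ = 3.0598 - 2.3 = 0.7598 eV

Ratio: KE₁/KE₂ = 3.5705/0.7598 = 4.6990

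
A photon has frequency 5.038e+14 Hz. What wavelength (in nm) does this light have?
595.06 nm

Using the wave equation: c = fλ

Solving for wavelength:
λ = c/f = (3×10⁸ m/s) / (5.038e+14 Hz)
λ = 595.06 nm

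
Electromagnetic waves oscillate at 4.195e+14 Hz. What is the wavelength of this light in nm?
714.64 nm

Using the wave equation: c = fλ

Solving for wavelength:
λ = c/f = (3×10⁸ m/s) / (4.195e+14 Hz)
λ = 714.64 nm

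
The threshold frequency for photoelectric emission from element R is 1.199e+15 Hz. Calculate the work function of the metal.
4.96 eV

At the threshold frequency, photon energy equals work function:
φ = hf₀

Calculating:
φ = (6.626×10⁻³⁴ J·s)(1.199e+15 Hz)
φ = 4.96 eV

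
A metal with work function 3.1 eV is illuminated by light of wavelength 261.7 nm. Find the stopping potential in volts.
1.6376 V

The stopping potential V_s satisfies: eV_s = KE_max

First, find KE_max using Einstein's equation:
E_photon = hc/λ = 4.7376 eV
KE_max = E_photon - φ = 4.7376 - 3.1 = 1.6376 eV

Since eV_s = KE_max:
V_s = KE_max/e = 1.6376 V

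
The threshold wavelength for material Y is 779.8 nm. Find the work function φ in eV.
1.59 eV

At the threshold wavelength, photon energy equals work function:
φ = hc/λ₀

Calculating:
φ = (6.626×10⁻³⁴ J·s)(3×10⁸ m/s) / (779.8×10⁻⁹ m)
φ = 1.59 eV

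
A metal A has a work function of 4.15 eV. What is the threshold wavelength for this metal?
298.76 nm

The threshold wavelength is when the photon energy equals the work function:
hc/λ₀ = φ

Solving for λ₀:
λ₀ = hc/φ = (6.626×10⁻³⁴ J·s)(3×10⁸ m/s) / (4.15 eV × 1.602×10⁻¹⁹ J/eV)
λ₀ = 298.76 nm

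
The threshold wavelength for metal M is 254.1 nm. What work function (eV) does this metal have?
4.88 eV

At the threshold wavelength, photon energy equals work function:
φ = hc/λ₀

Calculating:
φ = (6.626×10⁻³⁴ J·s)(3×10⁸ m/s) / (254.1×10⁻⁹ m)
φ = 4.88 eV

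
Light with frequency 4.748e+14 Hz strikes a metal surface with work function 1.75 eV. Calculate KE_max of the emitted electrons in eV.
0.2136 eV

Using Einstein's photoelectric equation: KE_max = hf - φ

First, calculate the photon energy:
E_photon = hf = (6.626×10⁻³⁴ J·s)(4.748e+14 Hz)
E_photon = 1.9636 eV

Then, the maximum kinetic energy:
KE_max = E_photon - φ = 1.9636 eV - 1.75 eV = 0.2136 eV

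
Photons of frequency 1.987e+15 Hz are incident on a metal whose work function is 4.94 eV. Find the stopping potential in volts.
3.2776 V

The stopping potential V_s satisfies: eV_s = KE_max

First, find KE_max using Einstein's equation:
E_photon = hf = (6.626×10⁻³⁴ J·s)(1.987e+15 Hz) = 8.2176 eV
KE_max = E_photon - φ = 8.2176 - 4.94 = 3.2776 eV

Since eV_s = KE_max:
V_s = KE_max/e = 3.2776 V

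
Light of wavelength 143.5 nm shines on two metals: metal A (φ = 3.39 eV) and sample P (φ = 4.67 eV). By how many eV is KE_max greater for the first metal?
1.2800 eV

Using KE_max = hc/λ - φ for each metal:

Photon energy: E = hc/λ = 8.6400 eV

For metal A (φ₁ = 3.39 eV):
KE₁ = E - φ₁ = 8.6400 - 3.39 = 5.2500 eV

For sample P (φ₂ = 4.67 eV):
KE₂ = E - φ₂ = 8.6400 - 4.67 = 3.9700 eV

Difference:
ΔKE = KE₁ - KE₂ = 5.2500 - 3.9700 = 1.2800 eV

Note: The difference equals the difference in work functions: 4.67 - 3.39 = 1.28 eV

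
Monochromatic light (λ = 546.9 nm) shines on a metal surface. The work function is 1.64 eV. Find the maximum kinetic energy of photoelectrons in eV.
0.6270 eV

Using Einstein's photoelectric equation: KE_max = hf - φ = hc/λ - φ

First, calculate the photon energy:
E_photon = hc/λ = (6.626×10⁻³⁴ J·s)(3×10⁸ m/s) / (546.9×10⁻⁹ m)
E_photon = 2.2670 eV

Then, the maximum kinetic energy:
KE_max = E_photon - φ = 2.2670 eV - 1.64 eV = 0.6270 eV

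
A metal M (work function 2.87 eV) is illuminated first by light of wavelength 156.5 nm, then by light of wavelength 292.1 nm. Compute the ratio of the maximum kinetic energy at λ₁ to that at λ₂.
3.6755

Using Einstein's equation: KE_max = hc/λ - φ

For λ₁ = 156.5 nm:
E₁ = hc/λ₁ = 7.9223 eV
KE₁ = E₁ - φ = 7.9223 - 2.87 = 5.0523 eV

For λ₂ = 292.1 nm:
E₂ = hc/λ₂ = 4.2446 eV
KE₂ = E₂ - φ = 4.2446 - 2.87 = 1.3746 eV

Ratio: KE₁/KE₂ = 5.0523/1.3746 = 3.6755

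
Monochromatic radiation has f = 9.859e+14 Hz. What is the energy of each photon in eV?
4.0774 eV

Using E = hf:

E = hf = (6.626×10⁻³⁴ J·s)(9.859e+14 Hz)
E = 4.0774 eV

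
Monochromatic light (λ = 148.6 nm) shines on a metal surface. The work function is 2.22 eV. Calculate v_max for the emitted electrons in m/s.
1.4677e+06 m/s

First, find the maximum kinetic energy:
E_photon = hc/λ = 8.3435 eV
KE_max = E_photon - φ = 8.3435 - 2.22 = 6.1235 eV

Convert to Joules: KE_max = 6.1235 × 1.602×10⁻¹⁹ J = 9.8109e-19 J

Then use KE = ½mv² to find velocity:
v = √(2·KE/m) = √(2 × 9.8109e-19 J / 9.109e-31 kg)
v = 1.4677e+06 m/s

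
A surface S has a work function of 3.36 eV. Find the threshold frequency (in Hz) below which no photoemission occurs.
8.1244e+14 Hz

The threshold frequency is when the photon energy equals the work function:
hf₀ = φ

Solving for f₀:
f₀ = φ/h = (3.36 eV × 1.602×10⁻¹⁹ J/eV) / (6.626×10⁻³⁴ J·s)
f₀ = 8.1244e+14 Hz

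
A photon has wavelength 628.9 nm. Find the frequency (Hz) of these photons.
4.7669e+14 Hz

Using the wave equation: c = fλ

Solving for frequency:
f = c/λ = (3×10⁸ m/s) / (628.9×10⁻⁹ m)
f = 4.7669e+14 Hz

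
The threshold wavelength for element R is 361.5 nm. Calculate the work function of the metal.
3.43 eV

At the threshold wavelength, photon energy equals work function:
φ = hc/λ₀

Calculating:
φ = (6.626×10⁻³⁴ J·s)(3×10⁸ m/s) / (361.5×10⁻⁹ m)
φ = 3.43 eV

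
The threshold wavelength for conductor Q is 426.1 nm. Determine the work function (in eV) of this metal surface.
2.91 eV

At the threshold wavelength, photon energy equals work function:
φ = hc/λ₀

Calculating:
φ = (6.626×10⁻³⁴ J·s)(3×10⁸ m/s) / (426.1×10⁻⁹ m)
φ = 2.91 eV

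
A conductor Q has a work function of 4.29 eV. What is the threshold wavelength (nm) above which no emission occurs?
289.01 nm

The threshold wavelength is when the photon energy equals the work function:
hc/λ₀ = φ

Solving for λ₀:
λ₀ = hc/φ = (6.626×10⁻³⁴ J·s)(3×10⁸ m/s) / (4.29 eV × 1.602×10⁻¹⁹ J/eV)
λ₀ = 289.01 nm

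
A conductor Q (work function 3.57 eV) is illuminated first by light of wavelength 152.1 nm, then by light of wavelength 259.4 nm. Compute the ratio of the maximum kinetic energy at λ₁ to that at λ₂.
3.7874

Using Einstein's equation: KE_max = hc/λ - φ

For λ₁ = 152.1 nm:
E₁ = hc/λ₁ = 8.1515 eV
KE₁ = E₁ - φ = 8.1515 - 3.57 = 4.5815 eV

For λ₂ = 259.4 nm:
E₂ = hc/λ₂ = 4.7797 eV
KE₂ = E₂ - φ = 4.7797 - 3.57 = 1.2097 eV

Ratio: KE₁/KE₂ = 4.5815/1.2097 = 3.7874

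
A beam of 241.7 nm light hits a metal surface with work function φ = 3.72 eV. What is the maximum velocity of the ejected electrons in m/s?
7.0418e+05 m/s

First, find the maximum kinetic energy:
E_photon = hc/λ = 5.1297 eV
KE_max = E_photon - φ = 5.1297 - 3.72 = 1.4097 eV

Convert to Joules: KE_max = 1.4097 × 1.602×10⁻¹⁹ J = 2.2585e-19 J

Then use KE = ½mv² to find velocity:
v = √(2·KE/m) = √(2 × 2.2585e-19 J / 9.109e-31 kg)
v = 7.0418e+05 m/s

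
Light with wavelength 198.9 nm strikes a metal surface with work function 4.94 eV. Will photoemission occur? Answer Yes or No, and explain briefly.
Yes

For photoemission, the photon energy must exceed the work function.

Photon energy: E = hc/λ = 6.2335 eV
Work function: φ = 4.94 eV

Since E_photon (6.2335 eV) > φ (4.94 eV), photoemission WILL occur.
The threshold wavelength is λ₀ = hc/φ = 251.0 nm.
Since 198.9 nm < 251.0 nm, the light has sufficient energy.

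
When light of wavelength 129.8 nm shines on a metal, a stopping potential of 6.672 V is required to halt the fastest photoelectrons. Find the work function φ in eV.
2.88 eV

The stopping potential gives the maximum kinetic energy: KE_max = eV_s = 6.672 eV

From Einstein's photoelectric equation: KE_max = hc/λ - φ
Rearranging: φ = hc/λ - KE_max

Calculate photon energy:
E_photon = hc/λ = (6.626×10⁻³⁴ J·s)(3×10⁸ m/s) / (129.8×10⁻⁹ m) = 9.5519 eV

Therefore:
φ = 9.5519 - 6.672 = 2.88 eV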